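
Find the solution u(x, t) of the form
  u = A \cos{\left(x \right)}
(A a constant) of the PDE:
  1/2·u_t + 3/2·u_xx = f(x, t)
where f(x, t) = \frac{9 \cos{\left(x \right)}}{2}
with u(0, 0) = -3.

Substitute the ansatz u = A \cos{\left(x \right)} into the left-hand side.
Derivatives of the ansatz:
  u_t = 0
  u_xx = - A \cos{\left(x \right)}
Term by term:
  1/2·u_t = 0
  3/2·u_xx = - \frac{3 A \cos{\left(x \right)}}{2}
So the left-hand side equals
  - \frac{3 A \cos{\left(x \right)}}{2}
This must equal f(x, t) = \frac{9 \cos{\left(x \right)}}{2} identically.
Matching coefficients of the independent functions:
  [\cos{\left(x \right)}]:  - \frac{3 A}{2} = \frac{9}{2}
Solving: A = -3.
Check against the point condition:
  u(0, 0) = -3  ⟹  A = -3  ✓
Hence u(x, t) = - 3 \cos{\left(x \right)}.

Answer: u(x, t) = - 3 \cos{\left(x \right)}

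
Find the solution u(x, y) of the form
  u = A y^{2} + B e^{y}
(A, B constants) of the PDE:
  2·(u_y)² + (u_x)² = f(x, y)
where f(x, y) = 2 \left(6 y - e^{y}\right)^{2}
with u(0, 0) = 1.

Substitute the ansatz u = A y^{2} + B e^{y} into the left-hand side.
Derivatives of the ansatz:
  u_y = 2 A y + B e^{y}
  u_x = 0
Term by term:
  2·(u_y)² = 8 A^{2} y^{2} + 8 A B y e^{y} + 2 B^{2} e^{2 y}
  (u_x)² = 0
So the left-hand side equals
  8 A^{2} y^{2} + 8 A B y e^{y} + 2 B^{2} e^{2 y}
This must equal f(x, y) identically; expanded, f = 72 y^{2} - 24 y e^{y} + 2 e^{2 y}.
Matching coefficients of the independent functions:
  [y^{2}]:  8 A^{2} = 72
  [y e^{y}]:  8 A B = -24
  [e^{2 y}]:  2 B^{2} = 2
These equations allow (A, B) = (-3, 1) or (3, -1).
Impose the point condition(s):
  u(0, 0) = 1  ⟹  B = 1
Only A = -3, B = 1 satisfies everything.
Hence u(x, y) = - 3 y^{2} + e^{y}.

Answer: u(x, y) = - 3 y^{2} + e^{y}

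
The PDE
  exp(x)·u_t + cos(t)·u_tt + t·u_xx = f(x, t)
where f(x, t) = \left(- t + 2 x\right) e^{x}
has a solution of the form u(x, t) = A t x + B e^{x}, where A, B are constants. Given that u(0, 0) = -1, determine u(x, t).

Substitute the ansatz u = A t x + B e^{x} into the left-hand side.
Derivatives of the ansatz:
  u_t = A x
  u_tt = 0
  u_xx = B e^{x}
Term by term:
  exp(x)·u_t = A x e^{x}
  cos(t)·u_tt = 0
  t·u_xx = B t e^{x}
So the left-hand side equals
  A x e^{x} + B t e^{x}
This must equal f(x, t) identically; expanded, f = - t e^{x} + 2 x e^{x}.
Matching coefficients of the independent functions:
  [t e^{x}]:  B = -1
  [x e^{x}]:  A = 2
Solving: A = 2, B = -1.
Check against the point condition:
  u(0, 0) = -1  ⟹  B = -1  ✓
Hence u(x, t) = 2 t x - e^{x}.

Answer: u(x, t) = 2 t x - e^{x}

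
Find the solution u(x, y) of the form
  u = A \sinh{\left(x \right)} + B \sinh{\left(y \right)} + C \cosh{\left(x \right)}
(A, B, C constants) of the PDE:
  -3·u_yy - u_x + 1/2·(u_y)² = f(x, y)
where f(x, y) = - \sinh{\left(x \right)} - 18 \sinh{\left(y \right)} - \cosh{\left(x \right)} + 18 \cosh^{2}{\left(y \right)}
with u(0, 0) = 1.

Substitute the ansatz u = A \sinh{\left(x \right)} + B \sinh{\left(y \right)} + C \cosh{\left(x \right)} into the left-hand side.
Derivatives of the ansatz:
  u_yy = B \sinh{\left(y \right)}
  u_x = A \cosh{\left(x \right)} + C \sinh{\left(x \right)}
  u_y = B \cosh{\left(y \right)}
Term by term:
  -3·u_yy = - 3 B \sinh{\left(y \right)}
  -u_x = - A \cosh{\left(x \right)} - C \sinh{\left(x \right)}
  1/2·(u_y)² = \frac{B^{2} \cosh^{2}{\left(y \right)}}{2}
So the left-hand side equals
  - A \cosh{\left(x \right)} + \frac{B^{2} \cosh^{2}{\left(y \right)}}{2} - 3 B \sinh{\left(y \right)} - C \sinh{\left(x \right)}
This must equal f(x, y) = - \sinh{\left(x \right)} - 18 \sinh{\left(y \right)} - \cosh{\left(x \right)} + 18 \cosh^{2}{\left(y \right)} identically.
Matching coefficients of the independent functions:
  [\sinh{\left(x \right)}]:  - C = -1
  [\sinh{\left(y \right)}]:  - 3 B = -18
  [\cosh{\left(x \right)}]:  - A = -1
  [\cosh^{2}{\left(y \right)}]:  \frac{B^{2}}{2} = 18
Solving: A = 1, B = 6, C = 1.
Check against the point condition:
  u(0, 0) = 1  ⟹  C = 1  ✓
Hence u(x, y) = \sinh{\left(x \right)} + 6 \sinh{\left(y \right)} + \cosh{\left(x \right)}.

Answer: u(x, y) = \sinh{\left(x \right)} + 6 \sinh{\left(y \right)} + \cosh{\left(x \right)}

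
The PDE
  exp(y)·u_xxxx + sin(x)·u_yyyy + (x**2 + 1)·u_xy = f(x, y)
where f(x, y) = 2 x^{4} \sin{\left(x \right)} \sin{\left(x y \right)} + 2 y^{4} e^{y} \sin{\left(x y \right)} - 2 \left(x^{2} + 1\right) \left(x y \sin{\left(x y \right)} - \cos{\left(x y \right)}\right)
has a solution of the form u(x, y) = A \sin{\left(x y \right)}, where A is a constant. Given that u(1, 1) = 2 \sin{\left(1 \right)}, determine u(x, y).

Answer: u(x, y) = 2 \sin{\left(x y \right)}

Derivation:
Substitute the ansatz u = A \sin{\left(x y \right)} into the left-hand side.
Derivatives of the ansatz:
  u_xxxx = A y^{4} \sin{\left(x y \right)}
  u_yyyy = A x^{4} \sin{\left(x y \right)}
  u_xy = - A x y \sin{\left(x y \right)} + A \cos{\left(x y \right)}
Term by term:
  exp(y)·u_xxxx = A y^{4} e^{y} \sin{\left(x y \right)}
  sin(x)·u_yyyy = A x^{4} \sin{\left(x \right)} \sin{\left(x y \right)}
  (x**2 + 1)·u_xy = - A x^{3} y \sin{\left(x y \right)} + A x^{2} \cos{\left(x y \right)} - A x y \sin{\left(x y \right)} + A \cos{\left(x y \right)}
So the left-hand side equals
  A x^{4} \sin{\left(x \right)} \sin{\left(x y \right)} - A x^{3} y \sin{\left(x y \right)} + A x^{2} \cos{\left(x y \right)} - A x y \sin{\left(x y \right)} + A y^{4} e^{y} \sin{\left(x y \right)} + A \cos{\left(x y \right)}
This must equal f(x, y) identically; expanded, f = 2 x^{4} \sin{\left(x \right)} \sin{\left(x y \right)} - 2 x^{3} y \sin{\left(x y \right)} + 2 x^{2} \cos{\left(x y \right)} - 2 x y \sin{\left(x y \right)} + 2 y^{4} e^{y} \sin{\left(x y \right)} + 2 \cos{\left(x y \right)}.
Matching coefficients of the independent functions:
  [x^{2} \cos{\left(x y \right)}, x^{4} \sin{\left(x \right)} \sin{\left(x y \right)}, y^{4} e^{y} \sin{\left(x y \right)}, \cos{\left(x y \right)}]:  A = 2
  [x y \sin{\left(x y \right)}, x^{3} y \sin{\left(x y \right)}]:  - A = -2
Solving: A = 2.
Check against the point condition:
  u(1, 1) = 2 \sin{\left(1 \right)}  ⟹  A \sin{\left(1 \right)} = 2 \sin{\left(1 \right)}  ✓
Hence u(x, y) = 2 \sin{\left(x y \right)}.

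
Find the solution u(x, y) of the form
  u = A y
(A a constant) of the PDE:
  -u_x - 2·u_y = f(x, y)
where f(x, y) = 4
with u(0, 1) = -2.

Substitute the ansatz u = A y into the left-hand side.
Derivatives of the ansatz:
  u_x = 0
  u_y = A
Term by term:
  -u_x = 0
  -2·u_y = - 2 A
So the left-hand side equals
  - 2 A
This must equal f(x, y) = 4 identically.
Matching coefficients of the independent functions:
  [constant term]:  - 2 A = 4
Solving: A = -2.
Check against the point condition:
  u(0, 1) = -2  ⟹  A = -2  ✓
Hence u(x, y) = - 2 y.

Answer: u(x, y) = - 2 y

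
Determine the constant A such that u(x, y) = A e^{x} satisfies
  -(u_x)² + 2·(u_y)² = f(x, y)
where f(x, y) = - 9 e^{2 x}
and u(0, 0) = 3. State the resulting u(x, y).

Substitute the ansatz u = A e^{x} into the left-hand side.
Derivatives of the ansatz:
  u_x = A e^{x}
  u_y = 0
Term by term:
  -(u_x)² = - A^{2} e^{2 x}
  2·(u_y)² = 0
So the left-hand side equals
  - A^{2} e^{2 x}
This must equal f(x, y) = - 9 e^{2 x} identically.
Matching coefficients of the independent functions:
  [e^{2 x}]:  - A^{2} = -9
These equations allow (A) = (-3) or (3).
Impose the point condition(s):
  u(0, 0) = 3  ⟹  A = 3
Only A = 3 satisfies everything.
Hence u(x, y) = 3 e^{x}.

Answer: u(x, y) = 3 e^{x}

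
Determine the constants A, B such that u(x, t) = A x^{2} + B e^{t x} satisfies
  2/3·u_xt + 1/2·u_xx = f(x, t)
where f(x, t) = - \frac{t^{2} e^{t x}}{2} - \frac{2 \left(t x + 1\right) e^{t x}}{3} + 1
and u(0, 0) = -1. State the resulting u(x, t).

Substitute the ansatz u = A x^{2} + B e^{t x} into the left-hand side.
Derivatives of the ansatz:
  u_xt = B t x e^{t x} + B e^{t x}
  u_xx = 2 A + B t^{2} e^{t x}
Term by term:
  2/3·u_xt = \frac{2 B t x e^{t x}}{3} + \frac{2 B e^{t x}}{3}
  1/2·u_xx = A + \frac{B t^{2} e^{t x}}{2}
So the left-hand side equals
  A + \frac{B t^{2} e^{t x}}{2} + \frac{2 B t x e^{t x}}{3} + \frac{2 B e^{t x}}{3}
This must equal f(x, t) identically; expanded, f = - \frac{t^{2} e^{t x}}{2} - \frac{2 t x e^{t x}}{3} - \frac{2 e^{t x}}{3} + 1.
Matching coefficients of the independent functions:
  [constant term]:  A = 1
  [t^{2} e^{t x}]:  \frac{B}{2} = - \frac{1}{2}
  [t x e^{t x}, e^{t x}]:  \frac{2 B}{3} = - \frac{2}{3}
Solving: A = 1, B = -1.
Check against the point condition:
  u(0, 0) = -1  ⟹  B = -1  ✓
Hence u(x, t) = x^{2} - e^{t x}.

Answer: u(x, t) = x^{2} - e^{t x}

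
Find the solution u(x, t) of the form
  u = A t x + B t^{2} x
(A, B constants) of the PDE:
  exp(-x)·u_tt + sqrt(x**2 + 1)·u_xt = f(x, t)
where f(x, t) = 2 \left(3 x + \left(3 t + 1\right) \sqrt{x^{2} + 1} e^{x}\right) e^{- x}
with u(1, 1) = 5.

Answer: u(x, t) = 3 t^{2} x + 2 t x

Derivation:
Substitute the ansatz u = A t x + B t^{2} x into the left-hand side.
Derivatives of the ansatz:
  u_tt = 2 B x
  u_xt = A + 2 B t
Term by term:
  exp(-x)·u_tt = 2 B x e^{- x}
  sqrt(x**2 + 1)·u_xt = A \sqrt{x^{2} + 1} + 2 B t \sqrt{x^{2} + 1}
So the left-hand side equals
  A \sqrt{x^{2} + 1} + 2 B t \sqrt{x^{2} + 1} + 2 B x e^{- x}
This must equal f(x, t) identically; expanded, f = 6 t \sqrt{x^{2} + 1} + 6 x e^{- x} + 2 \sqrt{x^{2} + 1}.
Matching coefficients of the independent functions:
  [t \sqrt{x^{2} + 1}, x e^{- x}]:  2 B = 6
  [\sqrt{x^{2} + 1}]:  A = 2
Solving: A = 2, B = 3.
Check against the point condition:
  u(1, 1) = 5  ⟹  A + B = 5  ✓
Hence u(x, t) = 3 t^{2} x + 2 t x.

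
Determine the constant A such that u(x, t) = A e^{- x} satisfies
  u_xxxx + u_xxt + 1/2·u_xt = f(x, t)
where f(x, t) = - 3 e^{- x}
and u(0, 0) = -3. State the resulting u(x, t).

Substitute the ansatz u = A e^{- x} into the left-hand side.
Derivatives of the ansatz:
  u_xxxx = A e^{- x}
  u_xxt = 0
  u_xt = 0
Term by term:
  u_xxxx = A e^{- x}
  u_xxt = 0
  1/2·u_xt = 0
So the left-hand side equals
  A e^{- x}
This must equal f(x, t) = - 3 e^{- x} identically.
Matching coefficients of the independent functions:
  [e^{- x}]:  A = -3
Solving: A = -3.
Check against the point condition:
  u(0, 0) = -3  ⟹  A = -3  ✓
Hence u(x, t) = - 3 e^{- x}.

Answer: u(x, t) = - 3 e^{- x}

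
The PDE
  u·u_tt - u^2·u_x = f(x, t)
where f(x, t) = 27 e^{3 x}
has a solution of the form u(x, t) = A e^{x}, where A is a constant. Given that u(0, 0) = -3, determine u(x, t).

Substitute the ansatz u = A e^{x} into the left-hand side.
Derivatives of the ansatz:
  u_tt = 0
  u_x = A e^{x}
Term by term:
  u·u_tt = 0
  -u^2·u_x = - A^{3} e^{3 x}
So the left-hand side equals
  - A^{3} e^{3 x}
This must equal f(x, t) = 27 e^{3 x} identically.
Matching coefficients of the independent functions:
  [e^{3 x}]:  - A^{3} = 27
Solving: A = -3.
Check against the point condition:
  u(0, 0) = -3  ⟹  A = -3  ✓
Hence u(x, t) = - 3 e^{x}.

Answer: u(x, t) = - 3 e^{x}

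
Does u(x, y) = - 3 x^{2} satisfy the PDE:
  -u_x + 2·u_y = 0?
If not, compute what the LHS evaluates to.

Answer: No, the LHS evaluates to 6 x

Derivation:
Evaluate each term of the left-hand side for u = - 3 x^{2}.
Derivatives:
  u_x = - 6 x
  u_y = 0
Terms:
  -u_x = 6 x
  2·u_y = 0
Sum: LHS = 6 x
Given right-hand side: 0. Difference LHS − RHS = 6 x ≠ 0, so u is not a solution.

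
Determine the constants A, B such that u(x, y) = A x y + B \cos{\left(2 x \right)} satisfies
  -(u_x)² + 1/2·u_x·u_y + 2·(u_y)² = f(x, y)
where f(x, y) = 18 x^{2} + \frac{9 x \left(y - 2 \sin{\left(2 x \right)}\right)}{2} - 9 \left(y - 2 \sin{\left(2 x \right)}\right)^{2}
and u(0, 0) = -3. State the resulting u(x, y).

Substitute the ansatz u = A x y + B \cos{\left(2 x \right)} into the left-hand side.
Derivatives of the ansatz:
  u_x = A y - 2 B \sin{\left(2 x \right)}
  u_y = A x
Term by term:
  -(u_x)² = - A^{2} y^{2} + 4 A B y \sin{\left(2 x \right)} - 4 B^{2} \sin^{2}{\left(2 x \right)}
  1/2·u_x·u_y = \frac{A^{2} x y}{2} - A B x \sin{\left(2 x \right)}
  2·(u_y)² = 2 A^{2} x^{2}
So the left-hand side equals
  2 A^{2} x^{2} + \frac{A^{2} x y}{2} - A^{2} y^{2} - A B x \sin{\left(2 x \right)} + 4 A B y \sin{\left(2 x \right)} - 4 B^{2} \sin^{2}{\left(2 x \right)}
This must equal f(x, y) identically; expanded, f = 18 x^{2} + \frac{9 x y}{2} - 9 x \sin{\left(2 x \right)} - 9 y^{2} + 36 y \sin{\left(2 x \right)} - 36 \sin^{2}{\left(2 x \right)}.
Matching coefficients of the independent functions:
  [x^{2}]:  2 A^{2} = 18
  [y^{2}]:  - A^{2} = -9
  [x y]:  \frac{A^{2}}{2} = \frac{9}{2}
  [x \sin{\left(2 x \right)}]:  - A B = -9
  [y \sin{\left(2 x \right)}]:  4 A B = 36
  [\sin^{2}{\left(2 x \right)}]:  - 4 B^{2} = -36
These equations allow (A, B) = (-3, -3) or (3, 3).
Impose the point condition(s):
  u(0, 0) = -3  ⟹  B = -3
Only A = -3, B = -3 satisfies everything.
Hence u(x, y) = - 3 x y - 3 \cos{\left(2 x \right)}.

Answer: u(x, y) = - 3 x y - 3 \cos{\left(2 x \right)}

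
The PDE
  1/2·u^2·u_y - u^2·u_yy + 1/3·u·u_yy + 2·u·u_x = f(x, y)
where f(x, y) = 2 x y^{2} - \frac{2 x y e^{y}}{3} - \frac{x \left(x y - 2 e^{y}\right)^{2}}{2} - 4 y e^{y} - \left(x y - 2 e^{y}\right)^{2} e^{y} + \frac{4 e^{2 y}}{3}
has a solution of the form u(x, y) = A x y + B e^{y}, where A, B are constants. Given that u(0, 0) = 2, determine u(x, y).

Substitute the ansatz u = A x y + B e^{y} into the left-hand side.
Derivatives of the ansatz:
  u_y = A x + B e^{y}
  u_yy = B e^{y}
  u_x = A y
Term by term:
  1/2·u^2·u_y = \frac{A^{3} x^{3} y^{2}}{2} + \frac{A^{2} B x^{2} y^{2} e^{y}}{2} + A^{2} B x^{2} y e^{y} + A B^{2} x y e^{2 y} + \frac{A B^{2} x e^{2 y}}{2} + \frac{B^{3} e^{3 y}}{2}
  -u^2·u_yy = - A^{2} B x^{2} y^{2} e^{y} - 2 A B^{2} x y e^{2 y} - B^{3} e^{3 y}
  1/3·u·u_yy = \frac{A B x y e^{y}}{3} + \frac{B^{2} e^{2 y}}{3}
  2·u·u_x = 2 A^{2} x y^{2} + 2 A B y e^{y}
So the left-hand side equals
  \frac{A^{3} x^{3} y^{2}}{2} - \frac{A^{2} B x^{2} y^{2} e^{y}}{2} + A^{2} B x^{2} y e^{y} + 2 A^{2} x y^{2} - A B^{2} x y e^{2 y} + \frac{A B^{2} x e^{2 y}}{2} + \frac{A B x y e^{y}}{3} + 2 A B y e^{y} - \frac{B^{3} e^{3 y}}{2} + \frac{B^{2} e^{2 y}}{3}
This must equal f(x, y) identically; expanded, f = - \frac{x^{3} y^{2}}{2} - x^{2} y^{2} e^{y} + 2 x^{2} y e^{y} + 2 x y^{2} + 4 x y e^{2 y} - \frac{2 x y e^{y}}{3} - 2 x e^{2 y} - 4 y e^{y} - 4 e^{3 y} + \frac{4 e^{2 y}}{3}.
Matching coefficients of the independent functions:
  [x y^{2}]:  2 A^{2} = 2
  [x e^{2 y}]:  \frac{A B^{2}}{2} = -2
  [x^{3} y^{2}]:  \frac{A^{3}}{2} = - \frac{1}{2}
  [y e^{y}]:  2 A B = -4
  [x y e^{y}]:  \frac{A B}{3} = - \frac{2}{3}
  [x y e^{2 y}]:  - A B^{2} = 4
  [x^{2} y e^{y}]:  A^{2} B = 2
  [x^{2} y^{2} e^{y}]:  - \frac{A^{2} B}{2} = -1
  [e^{2 y}]:  \frac{B^{2}}{3} = \frac{4}{3}
  [e^{3 y}]:  - \frac{B^{3}}{2} = -4
Solving: A = -1, B = 2.
Check against the point condition:
  u(0, 0) = 2  ⟹  B = 2  ✓
Hence u(x, y) = - x y + 2 e^{y}.

Answer: u(x, y) = - x y + 2 e^{y}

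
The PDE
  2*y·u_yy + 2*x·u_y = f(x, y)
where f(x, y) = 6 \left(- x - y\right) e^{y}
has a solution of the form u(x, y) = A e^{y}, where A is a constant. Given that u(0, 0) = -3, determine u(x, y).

Answer: u(x, y) = - 3 e^{y}

Derivation:
Substitute the ansatz u = A e^{y} into the left-hand side.
Derivatives of the ansatz:
  u_yy = A e^{y}
  u_y = A e^{y}
Term by term:
  2*y·u_yy = 2 A y e^{y}
  2*x·u_y = 2 A x e^{y}
So the left-hand side equals
  2 A x e^{y} + 2 A y e^{y}
This must equal f(x, y) identically; expanded, f = - 6 x e^{y} - 6 y e^{y}.
Matching coefficients of the independent functions:
  [x e^{y}, y e^{y}]:  2 A = -6
Solving: A = -3.
Check against the point condition:
  u(0, 0) = -3  ⟹  A = -3  ✓
Hence u(x, y) = - 3 e^{y}.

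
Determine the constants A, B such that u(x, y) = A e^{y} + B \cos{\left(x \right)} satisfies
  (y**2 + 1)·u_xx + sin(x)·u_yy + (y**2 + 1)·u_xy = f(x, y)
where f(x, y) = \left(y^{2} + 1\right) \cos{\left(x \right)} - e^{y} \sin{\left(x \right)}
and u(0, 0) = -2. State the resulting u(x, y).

Answer: u(x, y) = - e^{y} - \cos{\left(x \right)}

Derivation:
Substitute the ansatz u = A e^{y} + B \cos{\left(x \right)} into the left-hand side.
Derivatives of the ansatz:
  u_xx = - B \cos{\left(x \right)}
  u_yy = A e^{y}
  u_xy = 0
Term by term:
  (y**2 + 1)·u_xx = - B y^{2} \cos{\left(x \right)} - B \cos{\left(x \right)}
  sin(x)·u_yy = A e^{y} \sin{\left(x \right)}
  (y**2 + 1)·u_xy = 0
So the left-hand side equals
  A e^{y} \sin{\left(x \right)} - B y^{2} \cos{\left(x \right)} - B \cos{\left(x \right)}
This must equal f(x, y) identically; expanded, f = y^{2} \cos{\left(x \right)} - e^{y} \sin{\left(x \right)} + \cos{\left(x \right)}.
Matching coefficients of the independent functions:
  [y^{2} \cos{\left(x \right)}, \cos{\left(x \right)}]:  - B = 1
  [e^{y} \sin{\left(x \right)}]:  A = -1
Solving: A = -1, B = -1.
Check against the point condition:
  u(0, 0) = -2  ⟹  A + B = -2  ✓
Hence u(x, y) = - e^{y} - \cos{\left(x \right)}.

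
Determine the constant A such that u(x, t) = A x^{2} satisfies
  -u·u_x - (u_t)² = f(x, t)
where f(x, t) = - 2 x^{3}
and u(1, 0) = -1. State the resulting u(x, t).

Substitute the ansatz u = A x^{2} into the left-hand side.
Derivatives of the ansatz:
  u_x = 2 A x
  u_t = 0
Term by term:
  -u·u_x = - 2 A^{2} x^{3}
  -(u_t)² = 0
So the left-hand side equals
  - 2 A^{2} x^{3}
This must equal f(x, t) = - 2 x^{3} identically.
Matching coefficients of the independent functions:
  [x^{3}]:  - 2 A^{2} = -2
These equations allow (A) = (-1) or (1).
Impose the point condition(s):
  u(1, 0) = -1  ⟹  A = -1
Only A = -1 satisfies everything.
Hence u(x, t) = - x^{2}.

Answer: u(x, t) = - x^{2}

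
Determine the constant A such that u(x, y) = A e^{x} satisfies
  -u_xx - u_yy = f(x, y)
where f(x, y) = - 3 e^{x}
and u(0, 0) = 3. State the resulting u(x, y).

Substitute the ansatz u = A e^{x} into the left-hand side.
Derivatives of the ansatz:
  u_xx = A e^{x}
  u_yy = 0
Term by term:
  -u_xx = - A e^{x}
  -u_yy = 0
So the left-hand side equals
  - A e^{x}
This must equal f(x, y) = - 3 e^{x} identically.
Matching coefficients of the independent functions:
  [e^{x}]:  - A = -3
Solving: A = 3.
Check against the point condition:
  u(0, 0) = 3  ⟹  A = 3  ✓
Hence u(x, y) = 3 e^{x}.

Answer: u(x, y) = 3 e^{x}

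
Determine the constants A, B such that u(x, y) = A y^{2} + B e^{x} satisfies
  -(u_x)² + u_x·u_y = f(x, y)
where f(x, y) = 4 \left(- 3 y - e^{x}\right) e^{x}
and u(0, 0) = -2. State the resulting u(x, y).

Substitute the ansatz u = A y^{2} + B e^{x} into the left-hand side.
Derivatives of the ansatz:
  u_x = B e^{x}
  u_y = 2 A y
Term by term:
  -(u_x)² = - B^{2} e^{2 x}
  u_x·u_y = 2 A B y e^{x}
So the left-hand side equals
  2 A B y e^{x} - B^{2} e^{2 x}
This must equal f(x, y) identically; expanded, f = - 12 y e^{x} - 4 e^{2 x}.
Matching coefficients of the independent functions:
  [y e^{x}]:  2 A B = -12
  [e^{2 x}]:  - B^{2} = -4
These equations allow (A, B) = (-3, 2) or (3, -2).
Impose the point condition(s):
  u(0, 0) = -2  ⟹  B = -2
Only A = 3, B = -2 satisfies everything.
Hence u(x, y) = 3 y^{2} - 2 e^{x}.

Answer: u(x, y) = 3 y^{2} - 2 e^{x}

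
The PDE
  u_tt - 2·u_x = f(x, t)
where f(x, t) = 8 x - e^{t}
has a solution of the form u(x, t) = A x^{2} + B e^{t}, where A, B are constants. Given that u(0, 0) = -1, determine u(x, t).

Substitute the ansatz u = A x^{2} + B e^{t} into the left-hand side.
Derivatives of the ansatz:
  u_tt = B e^{t}
  u_x = 2 A x
Term by term:
  u_tt = B e^{t}
  -2·u_x = - 4 A x
So the left-hand side equals
  - 4 A x + B e^{t}
This must equal f(x, t) = 8 x - e^{t} identically.
Matching coefficients of the independent functions:
  [x]:  - 4 A = 8
  [e^{t}]:  B = -1
Solving: A = -2, B = -1.
Check against the point condition:
  u(0, 0) = -1  ⟹  B = -1  ✓
Hence u(x, t) = - 2 x^{2} - e^{t}.

Answer: u(x, t) = - 2 x^{2} - e^{t}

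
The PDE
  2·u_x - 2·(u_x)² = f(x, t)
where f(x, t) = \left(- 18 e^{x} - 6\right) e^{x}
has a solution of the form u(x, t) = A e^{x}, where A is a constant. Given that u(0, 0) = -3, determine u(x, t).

Answer: u(x, t) = - 3 e^{x}

Derivation:
Substitute the ansatz u = A e^{x} into the left-hand side.
Derivatives of the ansatz:
  u_x = A e^{x}
Term by term:
  2·u_x = 2 A e^{x}
  -2·(u_x)² = - 2 A^{2} e^{2 x}
So the left-hand side equals
  - 2 A^{2} e^{2 x} + 2 A e^{x}
This must equal f(x, t) = \left(- 18 e^{x} - 6\right) e^{x} identically.
Matching coefficients of the independent functions:
  [e^{x}]:  2 A = -6
  [e^{2 x}]:  - 2 A^{2} = -18
Solving: A = -3.
Check against the point condition:
  u(0, 0) = -3  ⟹  A = -3  ✓
Hence u(x, t) = - 3 e^{x}.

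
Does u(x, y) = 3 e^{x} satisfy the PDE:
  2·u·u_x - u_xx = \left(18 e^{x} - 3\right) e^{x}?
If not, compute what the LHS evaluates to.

Answer: Yes

Derivation:
Evaluate each term of the left-hand side for u = 3 e^{x}.
Derivatives:
  u_x = 3 e^{x}
  u_xx = 3 e^{x}
Terms:
  2·u·u_x = 18 e^{2 x}
  -u_xx = - 3 e^{x}
Sum: LHS = \left(18 e^{x} - 3\right) e^{x}
This is exactly the given right-hand side, so u is a solution.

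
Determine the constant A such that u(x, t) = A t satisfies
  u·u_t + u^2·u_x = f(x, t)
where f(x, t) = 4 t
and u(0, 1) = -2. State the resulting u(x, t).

Answer: u(x, t) = - 2 t

Derivation:
Substitute the ansatz u = A t into the left-hand side.
Derivatives of the ansatz:
  u_t = A
  u_x = 0
Term by term:
  u·u_t = A^{2} t
  u^2·u_x = 0
So the left-hand side equals
  A^{2} t
This must equal f(x, t) = 4 t identically.
Matching coefficients of the independent functions:
  [t]:  A^{2} = 4
These equations allow (A) = (-2) or (2).
Impose the point condition(s):
  u(0, 1) = -2  ⟹  A = -2
Only A = -2 satisfies everything.
Hence u(x, t) = - 2 t.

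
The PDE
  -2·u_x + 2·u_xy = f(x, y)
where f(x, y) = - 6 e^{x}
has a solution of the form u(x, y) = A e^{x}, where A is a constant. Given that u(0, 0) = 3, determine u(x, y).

Substitute the ansatz u = A e^{x} into the left-hand side.
Derivatives of the ansatz:
  u_x = A e^{x}
  u_xy = 0
Term by term:
  -2·u_x = - 2 A e^{x}
  2·u_xy = 0
So the left-hand side equals
  - 2 A e^{x}
This must equal f(x, y) = - 6 e^{x} identically.
Matching coefficients of the independent functions:
  [e^{x}]:  - 2 A = -6
Solving: A = 3.
Check against the point condition:
  u(0, 0) = 3  ⟹  A = 3  ✓
Hence u(x, y) = 3 e^{x}.

Answer: u(x, y) = 3 e^{x}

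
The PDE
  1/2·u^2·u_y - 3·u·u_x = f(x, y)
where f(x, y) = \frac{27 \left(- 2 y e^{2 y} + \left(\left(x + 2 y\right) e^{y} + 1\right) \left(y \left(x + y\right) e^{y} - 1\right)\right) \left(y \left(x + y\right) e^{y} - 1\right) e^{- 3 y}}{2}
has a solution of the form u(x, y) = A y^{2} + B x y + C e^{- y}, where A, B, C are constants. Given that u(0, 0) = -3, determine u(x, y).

Answer: u(x, y) = 3 x y + 3 y^{2} - 3 e^{- y}

Derivation:
Substitute the ansatz u = A y^{2} + B x y + C e^{- y} into the left-hand side.
Derivatives of the ansatz:
  u_y = 2 A y + B x - C e^{- y}
  u_x = B y
Term by term:
  1/2·u^2·u_y = A^{3} y^{5} + \frac{5 A^{2} B x y^{4}}{2} - \frac{A^{2} C y^{4} e^{- y}}{2} + 2 A^{2} C y^{3} e^{- y} + 2 A B^{2} x^{2} y^{3} - A B C x y^{3} e^{- y} + 3 A B C x y^{2} e^{- y} - A C^{2} y^{2} e^{- 2 y} + A C^{2} y e^{- 2 y} + \frac{B^{3} x^{3} y^{2}}{2} - \frac{B^{2} C x^{2} y^{2} e^{- y}}{2} + B^{2} C x^{2} y e^{- y} - B C^{2} x y e^{- 2 y} + \frac{B C^{2} x e^{- 2 y}}{2} - \frac{C^{3} e^{- 3 y}}{2}
  -3·u·u_x = - 3 A B y^{3} - 3 B^{2} x y^{2} - 3 B C y e^{- y}
So the left-hand side equals
  A^{3} y^{5} + \frac{5 A^{2} B x y^{4}}{2} - \frac{A^{2} C y^{4} e^{- y}}{2} + 2 A^{2} C y^{3} e^{- y} + 2 A B^{2} x^{2} y^{3} - A B C x y^{3} e^{- y} + 3 A B C x y^{2} e^{- y} - 3 A B y^{3} - A C^{2} y^{2} e^{- 2 y} + A C^{2} y e^{- 2 y} + \frac{B^{3} x^{3} y^{2}}{2} - \frac{B^{2} C x^{2} y^{2} e^{- y}}{2} + B^{2} C x^{2} y e^{- y} - 3 B^{2} x y^{2} - B C^{2} x y e^{- 2 y} + \frac{B C^{2} x e^{- 2 y}}{2} - 3 B C y e^{- y} - \frac{C^{3} e^{- 3 y}}{2}
This must equal f(x, y) identically; expanded, f = \frac{27 x^{3} y^{2}}{2} + 54 x^{2} y^{3} + \frac{27 x^{2} y^{2} e^{- y}}{2} - 27 x^{2} y e^{- y} + \frac{135 x y^{4}}{2} + 27 x y^{3} e^{- y} - 27 x y^{2} - 81 x y^{2} e^{- y} - 27 x y e^{- 2 y} + \frac{27 x e^{- 2 y}}{2} + 27 y^{5} + \frac{27 y^{4} e^{- y}}{2} - 27 y^{3} - 54 y^{3} e^{- y} - 27 y^{2} e^{- 2 y} + 27 y e^{- y} + 27 y e^{- 2 y} + \frac{27 e^{- 3 y}}{2}.
Matching coefficients of the independent functions:
(each divided by its leading coefficient; functions giving the same equation are listed together)
  [y^{3}]:  A B - 9 = 0
  [y^{5}]:  A^{3} - 27 = 0
  [x y^{2}]:  B^{2} - 9 = 0
  [x y^{4}]:  A^{2} B - 27 = 0
  [x e^{- 2 y}, x y e^{- 2 y}]:  B C^{2} - 27 = 0
  [x^{2} y^{3}]:  A B^{2} - 27 = 0
  [x^{3} y^{2}]:  B^{3} - 27 = 0
  [y e^{- 2 y}, y^{2} e^{- 2 y}]:  A C^{2} - 27 = 0
  [y e^{- y}]:  B C + 9 = 0
  [y^{3} e^{- y}, y^{4} e^{- y}]:  A^{2} C + 27 = 0
  [x y^{2} e^{- y}, x y^{3} e^{- y}]:  A B C + 27 = 0
  [x^{2} y e^{- y}, x^{2} y^{2} e^{- y}]:  B^{2} C + 27 = 0
  [e^{- 3 y}]:  C^{3} + 27 = 0
Solving: A = 3, B = 3, C = -3.
Check against the point condition:
  u(0, 0) = -3  ⟹  C = -3  ✓
Hence u(x, y) = 3 x y + 3 y^{2} - 3 e^{- y}.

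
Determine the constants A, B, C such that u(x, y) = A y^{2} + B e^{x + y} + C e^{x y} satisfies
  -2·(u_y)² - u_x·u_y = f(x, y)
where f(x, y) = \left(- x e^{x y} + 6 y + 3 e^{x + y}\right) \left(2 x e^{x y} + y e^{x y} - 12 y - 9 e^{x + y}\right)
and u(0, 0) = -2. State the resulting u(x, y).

Substitute the ansatz u = A y^{2} + B e^{x + y} + C e^{x y} into the left-hand side.
Derivatives of the ansatz:
  u_y = 2 A y + B e^{x} e^{y} + C x e^{x y}
  u_x = B e^{x} e^{y} + C y e^{x y}
Term by term:
  -2·(u_y)² = - 8 A^{2} y^{2} - 8 A B y e^{x} e^{y} - 8 A C x y e^{x y} - 2 B^{2} e^{2 x} e^{2 y} - 4 B C x e^{x} e^{y} e^{x y} - 2 C^{2} x^{2} e^{2 x y}
  -u_x·u_y = - 2 A B y e^{x} e^{y} - 2 A C y^{2} e^{x y} - B^{2} e^{2 x} e^{2 y} - B C x e^{x} e^{y} e^{x y} - B C y e^{x} e^{y} e^{x y} - C^{2} x y e^{2 x y}
So the left-hand side equals
  - 8 A^{2} y^{2} - 10 A B y e^{x} e^{y} - 8 A C x y e^{x y} - 2 A C y^{2} e^{x y} - 3 B^{2} e^{2 x} e^{2 y} - 5 B C x e^{x} e^{y} e^{x y} - B C y e^{x} e^{y} e^{x y} - 2 C^{2} x^{2} e^{2 x y} - C^{2} x y e^{2 x y}
This must equal f(x, y) identically; expanded, f = - 2 x^{2} e^{2 x y} - x y e^{2 x y} + 24 x y e^{x y} + 15 x e^{x} e^{y} e^{x y} + 6 y^{2} e^{x y} - 72 y^{2} + 3 y e^{x} e^{y} e^{x y} - 90 y e^{x} e^{y} - 27 e^{2 x} e^{2 y}.
Matching coefficients of the independent functions:
  [y^{2}]:  - 8 A^{2} = -72
  [x^{2} e^{2 x y}]:  - 2 C^{2} = -2
  [y^{2} e^{x y}]:  - 2 A C = 6
  [e^{2 x} e^{2 y}]:  - 3 B^{2} = -27
  [x y e^{x y}]:  - 8 A C = 24
  [x y e^{2 x y}]:  - C^{2} = -1
  [y e^{x} e^{y}]:  - 10 A B = -90
  [x e^{x} e^{y} e^{x y}]:  - 5 B C = 15
  [y e^{x} e^{y} e^{x y}]:  - B C = 3
These equations allow (A, B, C) = (-3, -3, 1) or (3, 3, -1).
Impose the point condition(s):
  u(0, 0) = -2  ⟹  B + C = -2
Only A = -3, B = -3, C = 1 satisfies everything.
Hence u(x, y) = - 3 y^{2} + e^{x y} - 3 e^{x + y}.

Answer: u(x, y) = - 3 y^{2} + e^{x y} - 3 e^{x + y}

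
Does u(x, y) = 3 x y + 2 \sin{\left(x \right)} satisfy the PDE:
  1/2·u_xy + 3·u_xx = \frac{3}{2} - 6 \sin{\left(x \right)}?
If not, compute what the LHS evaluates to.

Answer: Yes

Derivation:
Evaluate each term of the left-hand side for u = 3 x y + 2 \sin{\left(x \right)}.
Derivatives:
  u_xy = 3
  u_xx = - 2 \sin{\left(x \right)}
Terms:
  1/2·u_xy = \frac{3}{2}
  3·u_xx = - 6 \sin{\left(x \right)}
Sum: LHS = \frac{3}{2} - 6 \sin{\left(x \right)}
This is exactly the given right-hand side, so u is a solution.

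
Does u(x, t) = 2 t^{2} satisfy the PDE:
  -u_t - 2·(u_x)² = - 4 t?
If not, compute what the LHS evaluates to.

Evaluate each term of the left-hand side for u = 2 t^{2}.
Derivatives:
  u_t = 4 t
  u_x = 0
Terms:
  -u_t = - 4 t
  -2·(u_x)² = 0
Sum: LHS = - 4 t
This is exactly the given right-hand side, so u is a solution.

Answer: Yes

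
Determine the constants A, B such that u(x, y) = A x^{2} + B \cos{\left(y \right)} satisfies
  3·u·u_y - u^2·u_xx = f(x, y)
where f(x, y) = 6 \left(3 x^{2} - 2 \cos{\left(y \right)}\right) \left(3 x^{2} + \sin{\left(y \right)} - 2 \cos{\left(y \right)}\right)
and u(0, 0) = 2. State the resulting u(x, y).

Substitute the ansatz u = A x^{2} + B \cos{\left(y \right)} into the left-hand side.
Derivatives of the ansatz:
  u_y = - B \sin{\left(y \right)}
  u_xx = 2 A
Term by term:
  3·u·u_y = - 3 A B x^{2} \sin{\left(y \right)} - 3 B^{2} \sin{\left(y \right)} \cos{\left(y \right)}
  -u^2·u_xx = - 2 A^{3} x^{4} - 4 A^{2} B x^{2} \cos{\left(y \right)} - 2 A B^{2} \cos^{2}{\left(y \right)}
So the left-hand side equals
  - 2 A^{3} x^{4} - 4 A^{2} B x^{2} \cos{\left(y \right)} - 2 A B^{2} \cos^{2}{\left(y \right)} - 3 A B x^{2} \sin{\left(y \right)} - 3 B^{2} \sin{\left(y \right)} \cos{\left(y \right)}
This must equal f(x, y) identically; expanded, f = 54 x^{4} + 18 x^{2} \sin{\left(y \right)} - 72 x^{2} \cos{\left(y \right)} - 12 \sin{\left(y \right)} \cos{\left(y \right)} + 24 \cos^{2}{\left(y \right)}.
Matching coefficients of the independent functions:
  [x^{4}]:  - 2 A^{3} = 54
  [x^{2} \sin{\left(y \right)}]:  - 3 A B = 18
  [x^{2} \cos{\left(y \right)}]:  - 4 A^{2} B = -72
  [\sin{\left(y \right)} \cos{\left(y \right)}]:  - 3 B^{2} = -12
  [\cos^{2}{\left(y \right)}]:  - 2 A B^{2} = 24
Solving: A = -3, B = 2.
Check against the point condition:
  u(0, 0) = 2  ⟹  B = 2  ✓
Hence u(x, y) = - 3 x^{2} + 2 \cos{\left(y \right)}.

Answer: u(x, y) = - 3 x^{2} + 2 \cos{\left(y \right)}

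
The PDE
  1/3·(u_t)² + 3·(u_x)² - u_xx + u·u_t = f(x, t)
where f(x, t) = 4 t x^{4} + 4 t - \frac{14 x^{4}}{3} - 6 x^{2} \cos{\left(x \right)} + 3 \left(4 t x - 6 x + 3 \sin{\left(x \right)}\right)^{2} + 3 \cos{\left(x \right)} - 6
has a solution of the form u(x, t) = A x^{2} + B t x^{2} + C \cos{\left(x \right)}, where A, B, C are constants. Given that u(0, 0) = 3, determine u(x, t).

Substitute the ansatz u = A x^{2} + B t x^{2} + C \cos{\left(x \right)} into the left-hand side.
Derivatives of the ansatz:
  u_t = B x^{2}
  u_x = 2 A x + 2 B t x - C \sin{\left(x \right)}
  u_xx = 2 A + 2 B t - C \cos{\left(x \right)}
Term by term:
  1/3·(u_t)² = \frac{B^{2} x^{4}}{3}
  3·(u_x)² = 12 A^{2} x^{2} + 24 A B t x^{2} - 12 A C x \sin{\left(x \right)} + 12 B^{2} t^{2} x^{2} - 12 B C t x \sin{\left(x \right)} + 3 C^{2} \sin^{2}{\left(x \right)}
  -u_xx = - 2 A - 2 B t + C \cos{\left(x \right)}
  u·u_t = A B x^{4} + B^{2} t x^{4} + B C x^{2} \cos{\left(x \right)}
So the left-hand side equals
  12 A^{2} x^{2} + 24 A B t x^{2} + A B x^{4} - 12 A C x \sin{\left(x \right)} - 2 A + 12 B^{2} t^{2} x^{2} + B^{2} t x^{4} + \frac{B^{2} x^{4}}{3} - 12 B C t x \sin{\left(x \right)} + B C x^{2} \cos{\left(x \right)} - 2 B t + 3 C^{2} \sin^{2}{\left(x \right)} + C \cos{\left(x \right)}
This must equal f(x, t) identically; expanded, f = 48 t^{2} x^{2} + 4 t x^{4} - 144 t x^{2} + 72 t x \sin{\left(x \right)} + 4 t - \frac{14 x^{4}}{3} - 6 x^{2} \cos{\left(x \right)} + 108 x^{2} - 108 x \sin{\left(x \right)} + 27 \sin^{2}{\left(x \right)} + 3 \cos{\left(x \right)} - 6.
Matching coefficients of the independent functions:
  [constant term]:  - 2 A = -6
  [t]:  - 2 B = 4
  [x^{2}]:  12 A^{2} = 108
  [x^{4}]:  A B + \frac{B^{2}}{3} = - \frac{14}{3}
  [t x^{2}]:  24 A B = -144
  [t x^{4}]:  B^{2} = 4
  [t^{2} x^{2}]:  12 B^{2} = 48
  [x \sin{\left(x \right)}]:  - 12 A C = -108
  [x^{2} \cos{\left(x \right)}]:  B C = -6
  [t x \sin{\left(x \right)}]:  - 12 B C = 72
  [\sin^{2}{\left(x \right)}]:  3 C^{2} = 27
  [\cos{\left(x \right)}]:  C = 3
Solving: A = 3, B = -2, C = 3.
Check against the point condition:
  u(0, 0) = 3  ⟹  C = 3  ✓
Hence u(x, t) = - 2 t x^{2} + 3 x^{2} + 3 \cos{\left(x \right)}.

Answer: u(x, t) = - 2 t x^{2} + 3 x^{2} + 3 \cos{\left(x \right)}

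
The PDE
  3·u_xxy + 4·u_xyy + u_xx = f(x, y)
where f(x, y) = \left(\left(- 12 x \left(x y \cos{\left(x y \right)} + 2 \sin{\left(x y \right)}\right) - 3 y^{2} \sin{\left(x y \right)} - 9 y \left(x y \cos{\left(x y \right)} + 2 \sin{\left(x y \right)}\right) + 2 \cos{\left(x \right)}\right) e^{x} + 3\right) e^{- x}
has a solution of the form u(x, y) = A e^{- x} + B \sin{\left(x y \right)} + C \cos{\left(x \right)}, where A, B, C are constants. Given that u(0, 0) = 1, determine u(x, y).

Substitute the ansatz u = A e^{- x} + B \sin{\left(x y \right)} + C \cos{\left(x \right)} into the left-hand side.
Derivatives of the ansatz:
  u_xxy = - B x y^{2} \cos{\left(x y \right)} - 2 B y \sin{\left(x y \right)}
  u_xyy = - B x^{2} y \cos{\left(x y \right)} - 2 B x \sin{\left(x y \right)}
  u_xx = A e^{- x} - B y^{2} \sin{\left(x y \right)} - C \cos{\left(x \right)}
Term by term:
  3·u_xxy = - 3 B x y^{2} \cos{\left(x y \right)} - 6 B y \sin{\left(x y \right)}
  4·u_xyy = - 4 B x^{2} y \cos{\left(x y \right)} - 8 B x \sin{\left(x y \right)}
  u_xx = A e^{- x} - B y^{2} \sin{\left(x y \right)} - C \cos{\left(x \right)}
So the left-hand side equals
  A e^{- x} - 4 B x^{2} y \cos{\left(x y \right)} - 3 B x y^{2} \cos{\left(x y \right)} - 8 B x \sin{\left(x y \right)} - B y^{2} \sin{\left(x y \right)} - 6 B y \sin{\left(x y \right)} - C \cos{\left(x \right)}
This must equal f(x, y) identically; expanded, f = - 12 x^{2} y \cos{\left(x y \right)} - 9 x y^{2} \cos{\left(x y \right)} - 24 x \sin{\left(x y \right)} - 3 y^{2} \sin{\left(x y \right)} - 18 y \sin{\left(x y \right)} + 2 \cos{\left(x \right)} + 3 e^{- x}.
Matching coefficients of the independent functions:
  [x \sin{\left(x y \right)}]:  - 8 B = -24
  [y \sin{\left(x y \right)}]:  - 6 B = -18
  [y^{2} \sin{\left(x y \right)}]:  - B = -3
  [x y^{2} \cos{\left(x y \right)}]:  - 3 B = -9
  [x^{2} y \cos{\left(x y \right)}]:  - 4 B = -12
  [e^{- x}]:  A = 3
  [\cos{\left(x \right)}]:  - C = 2
Solving: A = 3, B = 3, C = -2.
Check against the point condition:
  u(0, 0) = 1  ⟹  A + C = 1  ✓
Hence u(x, y) = 3 \sin{\left(x y \right)} - 2 \cos{\left(x \right)} + 3 e^{- x}.

Answer: u(x, y) = 3 \sin{\left(x y \right)} - 2 \cos{\left(x \right)} + 3 e^{- x}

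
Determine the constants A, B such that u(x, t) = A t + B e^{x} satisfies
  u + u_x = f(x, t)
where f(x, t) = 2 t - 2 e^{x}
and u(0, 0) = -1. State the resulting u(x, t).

Answer: u(x, t) = 2 t - e^{x}

Derivation:
Substitute the ansatz u = A t + B e^{x} into the left-hand side.
Derivatives of the ansatz:
  u_x = B e^{x}
Term by term:
  u = A t + B e^{x}
  u_x = B e^{x}
So the left-hand side equals
  A t + 2 B e^{x}
This must equal f(x, t) = 2 t - 2 e^{x} identically.
Matching coefficients of the independent functions:
  [t]:  A = 2
  [e^{x}]:  2 B = -2
Solving: A = 2, B = -1.
Check against the point condition:
  u(0, 0) = -1  ⟹  B = -1  ✓
Hence u(x, t) = 2 t - e^{x}.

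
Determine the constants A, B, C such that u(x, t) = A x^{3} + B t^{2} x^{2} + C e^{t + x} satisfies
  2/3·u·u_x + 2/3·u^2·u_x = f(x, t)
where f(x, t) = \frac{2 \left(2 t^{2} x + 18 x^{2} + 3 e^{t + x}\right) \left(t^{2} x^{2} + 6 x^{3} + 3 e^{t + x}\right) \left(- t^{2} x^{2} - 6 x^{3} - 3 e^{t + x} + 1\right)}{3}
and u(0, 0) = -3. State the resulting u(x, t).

Substitute the ansatz u = A x^{3} + B t^{2} x^{2} + C e^{t + x} into the left-hand side.
Derivatives of the ansatz:
  u_x = 3 A x^{2} + 2 B t^{2} x + C e^{t} e^{x}
Term by term:
  2/3·u·u_x = 2 A^{2} x^{5} + \frac{10 A B t^{2} x^{4}}{3} + \frac{2 A C x^{3} e^{t} e^{x}}{3} + 2 A C x^{2} e^{t} e^{x} + \frac{4 B^{2} t^{4} x^{3}}{3} + \frac{2 B C t^{2} x^{2} e^{t} e^{x}}{3} + \frac{4 B C t^{2} x e^{t} e^{x}}{3} + \frac{2 C^{2} e^{2 t} e^{2 x}}{3}
  2/3·u^2·u_x = 2 A^{3} x^{8} + \frac{16 A^{2} B t^{2} x^{7}}{3} + \frac{2 A^{2} C x^{6} e^{t} e^{x}}{3} + 4 A^{2} C x^{5} e^{t} e^{x} + \frac{14 A B^{2} t^{4} x^{6}}{3} + \frac{4 A B C t^{2} x^{5} e^{t} e^{x}}{3} + \frac{20 A B C t^{2} x^{4} e^{t} e^{x}}{3} + \frac{4 A C^{2} x^{3} e^{2 t} e^{2 x}}{3} + 2 A C^{2} x^{2} e^{2 t} e^{2 x} + \frac{4 B^{3} t^{6} x^{5}}{3} + \frac{2 B^{2} C t^{4} x^{4} e^{t} e^{x}}{3} + \frac{8 B^{2} C t^{4} x^{3} e^{t} e^{x}}{3} + \frac{4 B C^{2} t^{2} x^{2} e^{2 t} e^{2 x}}{3} + \frac{4 B C^{2} t^{2} x e^{2 t} e^{2 x}}{3} + \frac{2 C^{3} e^{3 t} e^{3 x}}{3}
So the left-hand side equals
  2 A^{3} x^{8} + \frac{16 A^{2} B t^{2} x^{7}}{3} + \frac{2 A^{2} C x^{6} e^{t} e^{x}}{3} + 4 A^{2} C x^{5} e^{t} e^{x} + 2 A^{2} x^{5} + \frac{14 A B^{2} t^{4} x^{6}}{3} + \frac{4 A B C t^{2} x^{5} e^{t} e^{x}}{3} + \frac{20 A B C t^{2} x^{4} e^{t} e^{x}}{3} + \frac{10 A B t^{2} x^{4}}{3} + \frac{4 A C^{2} x^{3} e^{2 t} e^{2 x}}{3} + 2 A C^{2} x^{2} e^{2 t} e^{2 x} + \frac{2 A C x^{3} e^{t} e^{x}}{3} + 2 A C x^{2} e^{t} e^{x} + \frac{4 B^{3} t^{6} x^{5}}{3} + \frac{2 B^{2} C t^{4} x^{4} e^{t} e^{x}}{3} + \frac{8 B^{2} C t^{4} x^{3} e^{t} e^{x}}{3} + \frac{4 B^{2} t^{4} x^{3}}{3} + \frac{4 B C^{2} t^{2} x^{2} e^{2 t} e^{2 x}}{3} + \frac{4 B C^{2} t^{2} x e^{2 t} e^{2 x}}{3} + \frac{2 B C t^{2} x^{2} e^{t} e^{x}}{3} + \frac{4 B C t^{2} x e^{t} e^{x}}{3} + \frac{2 C^{3} e^{3 t} e^{3 x}}{3} + \frac{2 C^{2} e^{2 t} e^{2 x}}{3}
This must equal f(x, t) identically; expanded, f = - \frac{4 t^{6} x^{5}}{3} - 28 t^{4} x^{6} - 2 t^{4} x^{4} e^{t} e^{x} - 8 t^{4} x^{3} e^{t} e^{x} + \frac{4 t^{4} x^{3}}{3} - 192 t^{2} x^{7} - 24 t^{2} x^{5} e^{t} e^{x} - 120 t^{2} x^{4} e^{t} e^{x} + 20 t^{2} x^{4} - 12 t^{2} x^{2} e^{2 t} e^{2 x} + 2 t^{2} x^{2} e^{t} e^{x} - 12 t^{2} x e^{2 t} e^{2 x} + 4 t^{2} x e^{t} e^{x} - 432 x^{8} - 72 x^{6} e^{t} e^{x} - 432 x^{5} e^{t} e^{x} + 72 x^{5} - 72 x^{3} e^{2 t} e^{2 x} + 12 x^{3} e^{t} e^{x} - 108 x^{2} e^{2 t} e^{2 x} + 36 x^{2} e^{t} e^{x} - 18 e^{3 t} e^{3 x} + 6 e^{2 t} e^{2 x}.
Matching coefficients of the independent functions:
(each divided by its leading coefficient; functions giving the same equation are listed together)
  [x^{5}]:  A^{2} - 36 = 0
  [x^{8}]:  A^{3} + 216 = 0
  [t^{2} x^{4}]:  A B - 6 = 0
  [t^{2} x^{7}]:  A^{2} B + 36 = 0
  [t^{4} x^{3}]:  B^{2} - 1 = 0
  [t^{4} x^{6}]:  A B^{2} + 6 = 0
  [t^{6} x^{5}]:  B^{3} + 1 = 0
  [e^{2 t} e^{2 x}]:  C^{2} - 9 = 0
  [e^{3 t} e^{3 x}]:  C^{3} + 27 = 0
  [x^{2} e^{t} e^{x}, x^{3} e^{t} e^{x}]:  A C - 18 = 0
  [x^{2} e^{2 t} e^{2 x}, x^{3} e^{2 t} e^{2 x}]:  A C^{2} + 54 = 0
  [x^{5} e^{t} e^{x}, x^{6} e^{t} e^{x}]:  A^{2} C + 108 = 0
  [t^{2} x e^{t} e^{x}, t^{2} x^{2} e^{t} e^{x}]:  B C - 3 = 0
  [t^{2} x e^{2 t} e^{2 x}, t^{2} x^{2} e^{2 t} e^{2 x}]:  B C^{2} + 9 = 0
  [t^{2} x^{4} e^{t} e^{x}, t^{2} x^{5} e^{t} e^{x}]:  A B C + 18 = 0
  [t^{4} x^{3} e^{t} e^{x}, t^{4} x^{4} e^{t} e^{x}]:  B^{2} C + 3 = 0
Solving: A = -6, B = -1, C = -3.
Check against the point condition:
  u(0, 0) = -3  ⟹  C = -3  ✓
Hence u(x, t) = - t^{2} x^{2} - 6 x^{3} - 3 e^{t + x}.

Answer: u(x, t) = - t^{2} x^{2} - 6 x^{3} - 3 e^{t + x}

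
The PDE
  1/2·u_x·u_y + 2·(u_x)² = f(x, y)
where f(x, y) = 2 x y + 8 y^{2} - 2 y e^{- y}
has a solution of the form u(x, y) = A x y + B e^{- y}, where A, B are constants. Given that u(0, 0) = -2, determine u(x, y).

Substitute the ansatz u = A x y + B e^{- y} into the left-hand side.
Derivatives of the ansatz:
  u_x = A y
  u_y = A x - B e^{- y}
Term by term:
  1/2·u_x·u_y = \frac{A^{2} x y}{2} - \frac{A B y e^{- y}}{2}
  2·(u_x)² = 2 A^{2} y^{2}
So the left-hand side equals
  \frac{A^{2} x y}{2} + 2 A^{2} y^{2} - \frac{A B y e^{- y}}{2}
This must equal f(x, y) = 2 x y + 8 y^{2} - 2 y e^{- y} identically.
Matching coefficients of the independent functions:
  [y^{2}]:  2 A^{2} = 8
  [x y]:  \frac{A^{2}}{2} = 2
  [y e^{- y}]:  - \frac{A B}{2} = -2
These equations allow (A, B) = (-2, -2) or (2, 2).
Impose the point condition(s):
  u(0, 0) = -2  ⟹  B = -2
Only A = -2, B = -2 satisfies everything.
Hence u(x, y) = - 2 x y - 2 e^{- y}.

Answer: u(x, y) = - 2 x y - 2 e^{- y}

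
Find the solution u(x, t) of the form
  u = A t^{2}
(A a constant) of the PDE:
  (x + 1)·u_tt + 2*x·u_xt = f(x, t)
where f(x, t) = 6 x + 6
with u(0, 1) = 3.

Answer: u(x, t) = 3 t^{2}

Derivation:
Substitute the ansatz u = A t^{2} into the left-hand side.
Derivatives of the ansatz:
  u_tt = 2 A
  u_xt = 0
Term by term:
  (x + 1)·u_tt = 2 A x + 2 A
  2*x·u_xt = 0
So the left-hand side equals
  2 A x + 2 A
This must equal f(x, t) = 6 x + 6 identically.
Matching coefficients of the independent functions:
  [constant term, x]:  2 A = 6
Solving: A = 3.
Check against the point condition:
  u(0, 1) = 3  ⟹  A = 3  ✓
Hence u(x, t) = 3 t^{2}.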